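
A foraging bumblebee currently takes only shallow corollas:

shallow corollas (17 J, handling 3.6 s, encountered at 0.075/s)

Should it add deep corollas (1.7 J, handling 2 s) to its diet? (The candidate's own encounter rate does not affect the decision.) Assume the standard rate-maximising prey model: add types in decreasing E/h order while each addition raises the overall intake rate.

Intake rate on the current diet: R = (0.075×17) / (1 + 0.075×3.6) = 1.275/1.27 = 1.004 J/s.
deep corollas: E/h = 1.7/2 = 0.85 J/s.
0.85 < 1.004, so adding deep corollas would lower the average — exclude it.

No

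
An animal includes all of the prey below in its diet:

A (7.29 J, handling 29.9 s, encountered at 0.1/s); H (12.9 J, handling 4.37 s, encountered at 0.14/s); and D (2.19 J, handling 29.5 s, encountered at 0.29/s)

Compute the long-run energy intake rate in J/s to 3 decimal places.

0.241 J/s

Energy encountered per unit search time: 0.1×7.29 + 0.14×12.9 + 0.29×2.19 = 3.17 J/s.
Handling time per unit search time: 0.1×29.9 + 0.14×4.37 + 0.29×29.5 = 12.16.
Rate = 3.17/(1 + 12.16) = 0.2409 J/s.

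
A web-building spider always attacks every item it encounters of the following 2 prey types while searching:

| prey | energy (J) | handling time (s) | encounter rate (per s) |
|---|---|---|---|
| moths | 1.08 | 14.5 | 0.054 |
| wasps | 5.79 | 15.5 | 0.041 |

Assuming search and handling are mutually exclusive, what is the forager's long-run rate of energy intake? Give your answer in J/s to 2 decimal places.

Energy encountered per unit search time: 0.054×1.08 + 0.041×5.79 = 0.2957 J/s.
Handling time per unit search time: 0.054×14.5 + 0.041×15.5 = 1.418.
Rate = 0.2957/(1 + 1.418) = 0.1223 J/s.

0.12 J/s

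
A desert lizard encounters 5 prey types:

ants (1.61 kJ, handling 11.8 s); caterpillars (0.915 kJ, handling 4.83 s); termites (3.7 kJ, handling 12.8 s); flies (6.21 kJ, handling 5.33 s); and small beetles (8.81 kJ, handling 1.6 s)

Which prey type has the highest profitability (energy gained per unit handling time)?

small beetles

In descending order of E/h:
small beetles: 8.81/1.6 = 5.51 kJ/s
flies: 6.21/5.33 = 1.17 kJ/s
termites: 3.7/12.8 = 0.289 kJ/s
caterpillars: 0.915/4.83 = 0.189 kJ/s
ants: 1.61/11.8 = 0.136 kJ/s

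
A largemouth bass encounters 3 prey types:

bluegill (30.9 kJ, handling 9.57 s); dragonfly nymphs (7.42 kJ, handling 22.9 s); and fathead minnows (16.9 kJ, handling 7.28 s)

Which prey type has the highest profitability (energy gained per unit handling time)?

bluegill

Profitability E/h (kJ/s): bluegill = 30.9/9.57 = 3.23, dragonfly nymphs = 7.42/22.9 = 0.324, fathead minnows = 16.9/7.28 = 2.32.
Ranked: bluegill > fathead minnows > dragonfly nymphs.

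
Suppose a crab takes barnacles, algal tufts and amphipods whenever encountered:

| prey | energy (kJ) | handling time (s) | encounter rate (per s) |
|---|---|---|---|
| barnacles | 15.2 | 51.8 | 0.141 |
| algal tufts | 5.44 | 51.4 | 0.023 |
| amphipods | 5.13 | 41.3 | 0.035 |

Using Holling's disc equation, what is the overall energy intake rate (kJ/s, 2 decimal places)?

Energy encountered per unit search time: 0.141×15.2 + 0.023×5.44 + 0.035×5.13 = 2.448 kJ/s.
Handling time per unit search time: 0.141×51.8 + 0.023×51.4 + 0.035×41.3 = 9.931.
Rate = 2.448/(1 + 9.931) = 0.2239 kJ/s.

0.22 kJ/s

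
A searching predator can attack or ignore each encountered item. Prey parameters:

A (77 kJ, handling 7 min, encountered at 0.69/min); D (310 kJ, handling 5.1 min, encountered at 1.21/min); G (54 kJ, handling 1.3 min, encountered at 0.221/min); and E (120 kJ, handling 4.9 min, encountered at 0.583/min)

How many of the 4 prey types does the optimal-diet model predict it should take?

E/h in descending order: D 60.8, G 41.5, E 24.5, A 11 kJ/min. The optimal diet is the largest prefix of this list for which every included type satisfies E_i/h_i > R on the types above it.
Rate on top 1: 52.31. G: 41.5 < 52.31 → exclude; stop.
Optimal diet: D — 1 of 4 types.

1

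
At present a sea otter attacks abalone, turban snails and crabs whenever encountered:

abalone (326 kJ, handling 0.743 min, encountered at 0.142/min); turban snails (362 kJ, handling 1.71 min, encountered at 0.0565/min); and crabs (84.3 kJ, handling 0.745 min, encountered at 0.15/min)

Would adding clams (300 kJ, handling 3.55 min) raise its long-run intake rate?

Intake rate on the current diet: R = (0.142×326 + 0.0565×362 + 0.15×84.3) / (1 + 0.142×0.743 + 0.0565×1.71 + 0.15×0.745) = 79.39/1.314 = 60.42 kJ/min.
Profitability of clams: 300/3.55 = 84.51 kJ/min.
Since 84.51 > R, including clams increases the long-run rate.

Yes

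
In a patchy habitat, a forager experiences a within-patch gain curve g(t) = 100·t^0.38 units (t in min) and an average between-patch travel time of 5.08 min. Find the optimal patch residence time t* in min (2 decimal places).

By the marginal value theorem, leave when the instantaneous gain rate g'(t) equals the habitat-wide average g(t)/(T + t).
g'(t) = 0.38·100·t^-0.62. Setting 0.38·100·t^-0.62 = 100·t^0.38/(5.08+t) gives 0.38(5.08+t) = t, so 0.62·t = 0.38×5.08.
t* = 0.38×5.08/0.62 = 3.114 min.

3.11 min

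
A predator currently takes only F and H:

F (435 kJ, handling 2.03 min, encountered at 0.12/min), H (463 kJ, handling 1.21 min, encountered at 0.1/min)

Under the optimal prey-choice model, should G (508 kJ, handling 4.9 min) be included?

Yes

Current rate: (0.12×435 + 0.1×463)/(1 + 0.12×2.03 + 0.1×1.21) = 72.18 kJ/min.
Profitability of G: 508/4.9 = 103.7 kJ/min.
Since 103.7 > R, including G increases the long-run rate.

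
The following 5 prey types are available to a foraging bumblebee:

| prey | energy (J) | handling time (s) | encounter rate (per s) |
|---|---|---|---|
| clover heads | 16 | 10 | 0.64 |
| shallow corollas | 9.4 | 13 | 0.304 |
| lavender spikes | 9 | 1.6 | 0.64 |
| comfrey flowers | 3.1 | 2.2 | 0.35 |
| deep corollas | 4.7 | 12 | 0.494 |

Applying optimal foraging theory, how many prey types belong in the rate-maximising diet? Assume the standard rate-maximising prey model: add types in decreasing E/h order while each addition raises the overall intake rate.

1

Rank by E/h (J/s): lavender spikes 5.62, clover heads 1.6, comfrey flowers 1.41, shallow corollas 0.723, deep corollas 0.392. Include each in turn until the next type's E/h falls below the running intake rate.
Rate on top 1: 2.846. clover heads: 1.6 < 2.846 → exclude; stop.
Optimal diet: lavender spikes — 1 of 5 types.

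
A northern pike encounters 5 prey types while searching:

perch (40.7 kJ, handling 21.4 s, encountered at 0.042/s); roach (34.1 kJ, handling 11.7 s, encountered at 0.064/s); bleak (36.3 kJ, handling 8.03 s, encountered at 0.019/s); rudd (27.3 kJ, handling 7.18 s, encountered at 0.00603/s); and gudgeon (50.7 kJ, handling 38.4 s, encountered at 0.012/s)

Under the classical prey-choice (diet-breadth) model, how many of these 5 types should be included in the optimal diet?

Rank by E/h (kJ/s): bleak 4.52, rudd 3.8, roach 2.91, perch 1.9, gudgeon 1.32. Include each in turn until the next type's E/h falls below the running intake rate.
Rate on top 1: 0.5984. rudd: 3.8 > 0.5984 → include.
Rate on top 2: 0.7144. roach: 2.91 > 0.7144 → include.
Rate on top 3: 1.562. perch: 1.9 > 1.562 → include.
Rate on top 4: 1.669. gudgeon: 1.32 < 1.669 → exclude; stop.
Optimal diet: bleak, rudd, roach, perch — 4 of 5 types.

4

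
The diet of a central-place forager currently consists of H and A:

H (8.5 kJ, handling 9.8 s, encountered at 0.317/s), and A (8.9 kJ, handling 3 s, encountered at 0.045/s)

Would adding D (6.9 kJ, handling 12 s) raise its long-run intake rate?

No

Current rate: (0.317×8.5 + 0.045×8.9)/(1 + 0.317×9.8 + 0.045×3) = 0.7297 kJ/s.
D: E/h = 6.9/12 = 0.575 kJ/s.
Since 0.575 < R, time spent handling D is better spent searching.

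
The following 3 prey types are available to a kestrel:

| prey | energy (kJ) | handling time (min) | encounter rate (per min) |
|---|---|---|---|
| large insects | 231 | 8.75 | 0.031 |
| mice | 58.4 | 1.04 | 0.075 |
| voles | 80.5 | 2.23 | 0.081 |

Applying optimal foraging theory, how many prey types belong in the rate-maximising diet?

Rank by E/h (kJ/min): mice 56.2, voles 36.1, large insects 26.4. Include each in turn until the next type's E/h falls below the running intake rate.
Rate on top 1: 4.063. voles: 36.1 > 4.063 → include.
Rate on top 2: 8.661. large insects: 26.4 > 8.661 → include.
Optimal diet: mice, voles, large insects — 3 of 3 types.

3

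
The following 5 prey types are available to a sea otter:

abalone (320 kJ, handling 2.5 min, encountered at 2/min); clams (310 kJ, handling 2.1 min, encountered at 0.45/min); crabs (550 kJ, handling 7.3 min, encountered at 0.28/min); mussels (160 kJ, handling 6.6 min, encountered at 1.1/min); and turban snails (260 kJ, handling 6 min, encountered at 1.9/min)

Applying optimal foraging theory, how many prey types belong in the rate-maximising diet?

Profitabilities (E/h, kJ/min): clams 148, abalone 128, crabs 75.3, turban snails 43.3, mussels 24.2. Add prey in this order while the next type's profitability exceeds the intake rate on those already taken.
Rate on top 1: 71.72. abalone: 128 > 71.72 → include.
Rate on top 2: 112.2. crabs: 75.3 < 112.2 → exclude; stop.
Optimal diet: clams, abalone — 2 of 5 types.

2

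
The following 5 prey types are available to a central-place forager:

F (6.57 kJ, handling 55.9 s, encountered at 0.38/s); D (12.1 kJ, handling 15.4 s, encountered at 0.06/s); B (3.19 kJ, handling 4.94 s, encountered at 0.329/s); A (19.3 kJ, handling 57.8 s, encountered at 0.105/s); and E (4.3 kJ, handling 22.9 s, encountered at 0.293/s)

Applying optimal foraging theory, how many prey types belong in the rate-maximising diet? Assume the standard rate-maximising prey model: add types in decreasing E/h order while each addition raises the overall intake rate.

2

Profitabilities (E/h, kJ/s): D 0.786, B 0.646, A 0.334, E 0.188, F 0.118. Add prey in this order while the next type's profitability exceeds the intake rate on those already taken.
Rate on top 1: 0.3773. B: 0.646 > 0.3773 → include.
Rate on top 2: 0.5002. A: 0.334 < 0.5002 → exclude; stop.
Optimal diet: D, B — 2 of 5 types.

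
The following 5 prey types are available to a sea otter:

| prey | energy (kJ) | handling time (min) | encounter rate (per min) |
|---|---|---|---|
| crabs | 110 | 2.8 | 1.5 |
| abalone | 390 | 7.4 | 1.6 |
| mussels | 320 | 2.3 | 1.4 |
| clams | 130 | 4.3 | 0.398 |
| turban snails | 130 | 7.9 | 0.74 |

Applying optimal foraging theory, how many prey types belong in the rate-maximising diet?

1

Profitabilities (E/h, kJ/min): mussels 139, abalone 52.7, crabs 39.3, clams 30.2, turban snails 16.5. Add prey in this order while the next type's profitability exceeds the intake rate on those already taken.
Rate on top 1: 106.2. abalone: 52.7 < 106.2 → exclude; stop.
Optimal diet: mussels — 1 of 5 types.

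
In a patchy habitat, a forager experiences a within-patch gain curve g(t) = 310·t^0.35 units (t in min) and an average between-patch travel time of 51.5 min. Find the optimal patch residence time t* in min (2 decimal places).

Maximise g(t)/(T+t): set derivative to zero → g'(t)(T+t) = g(t).
g'(t) = 0.35·310·t^-0.65. Setting 0.35·310·t^-0.65 = 310·t^0.35/(51.5+t) gives 0.35(51.5+t) = t, so 0.65·t = 0.35×51.5.
t* = 0.35×51.5/0.65 = 27.73 min.

27.73 min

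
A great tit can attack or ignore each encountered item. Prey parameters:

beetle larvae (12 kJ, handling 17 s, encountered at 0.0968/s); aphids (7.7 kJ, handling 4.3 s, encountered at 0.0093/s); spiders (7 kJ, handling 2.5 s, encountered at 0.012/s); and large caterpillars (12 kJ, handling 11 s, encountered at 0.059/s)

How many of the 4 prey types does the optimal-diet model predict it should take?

E/h in descending order: spiders 2.8, aphids 1.79, large caterpillars 1.09, beetle larvae 0.706 kJ/s. The optimal diet is the largest prefix of this list for which every included type satisfies E_i/h_i > R on the types above it.
Rate on top 1: 0.08155. aphids: 1.79 > 0.08155 → include.
Rate on top 2: 0.1454. large caterpillars: 1.09 > 0.1454 → include.
Rate on top 3: 0.5024. beetle larvae: 0.706 > 0.5024 → include.
Optimal diet: spiders, aphids, large caterpillars, beetle larvae — 4 of 4 types.

4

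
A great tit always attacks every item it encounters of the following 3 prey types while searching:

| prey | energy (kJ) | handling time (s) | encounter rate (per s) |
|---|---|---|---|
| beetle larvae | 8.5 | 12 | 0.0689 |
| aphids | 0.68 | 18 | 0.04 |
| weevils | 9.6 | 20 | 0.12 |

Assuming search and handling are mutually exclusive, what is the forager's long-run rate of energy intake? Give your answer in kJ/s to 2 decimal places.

0.36 kJ/s

R = Σλ_iE_i / (1 + Σλ_ih_i)
Numerator: 0.0689×8.5 + 0.04×0.68 + 0.12×9.6 = 1.765
Denominator: 1 + 0.0689×12 + 0.04×18 + 0.12×20 = 4.947
R = 1.765/4.947 = 0.3568 kJ/s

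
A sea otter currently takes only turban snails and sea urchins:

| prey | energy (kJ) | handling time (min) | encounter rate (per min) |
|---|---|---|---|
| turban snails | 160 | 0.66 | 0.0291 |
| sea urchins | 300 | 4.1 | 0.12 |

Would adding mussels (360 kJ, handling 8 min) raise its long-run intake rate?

Current rate: (0.0291×160 + 0.12×300)/(1 + 0.0291×0.66 + 0.12×4.1) = 26.9 kJ/min.
mussels: E/h = 360/8 = 45 kJ/min.
Since 45 > R, including mussels increases the long-run rate.

Yes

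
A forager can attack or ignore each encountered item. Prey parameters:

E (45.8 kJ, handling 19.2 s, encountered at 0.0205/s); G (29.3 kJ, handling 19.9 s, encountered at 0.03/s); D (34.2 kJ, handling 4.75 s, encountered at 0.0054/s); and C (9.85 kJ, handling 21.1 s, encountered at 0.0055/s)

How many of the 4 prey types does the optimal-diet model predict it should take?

3

Profitabilities (E/h, kJ/s): D 7.2, E 2.39, G 1.47, C 0.467. Add prey in this order while the next type's profitability exceeds the intake rate on those already taken.
Rate on top 1: 0.1801. E: 2.39 > 0.1801 → include.
Rate on top 2: 0.7917. G: 1.47 > 0.7917 → include.
Rate on top 3: 0.9932. C: 0.467 < 0.9932 → exclude; stop.
Optimal diet: D, E, G — 3 of 4 types.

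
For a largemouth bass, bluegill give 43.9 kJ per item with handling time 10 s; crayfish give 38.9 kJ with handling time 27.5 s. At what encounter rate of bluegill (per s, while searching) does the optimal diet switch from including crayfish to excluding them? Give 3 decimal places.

At the threshold, the rate on bluegill alone equals the profitability of crayfish: λ·43.9/(1 + λ·10) = 38.9/27.5 = 1.415.
Rearranging, λ(43.9 − 1.415×10) = 1.415, so λ = 1.415/29.75 = 0.04754 per s.

0.048 per s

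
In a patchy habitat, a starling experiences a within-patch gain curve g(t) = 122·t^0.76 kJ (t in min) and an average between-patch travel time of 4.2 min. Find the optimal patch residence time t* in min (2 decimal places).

Optimal t* satisfies g'(t*) = g(t*)/(T + t*).
g'(t) = 0.76·122·t^-0.24. Setting 0.76·122·t^-0.24 = 122·t^0.76/(4.2+t) gives 0.76(4.2+t) = t, so 0.24·t = 0.76×4.2.
t* = 0.76×4.2/0.24 = 13.3 min.

13.30 min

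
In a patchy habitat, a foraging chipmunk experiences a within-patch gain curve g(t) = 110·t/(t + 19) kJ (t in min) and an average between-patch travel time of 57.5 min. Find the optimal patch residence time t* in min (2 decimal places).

Optimal t* satisfies g'(t*) = g(t*)/(T + t*).
g'(t) = 110·19/(t + 19)². Setting 110·19/(t+19)² = 110t/[(t+19)(57.5+t)] gives 19(57.5+t) = t(t+19), so t² = 19×57.5 = 1092.
t* = √1092 = 33.05 min.

33.05 min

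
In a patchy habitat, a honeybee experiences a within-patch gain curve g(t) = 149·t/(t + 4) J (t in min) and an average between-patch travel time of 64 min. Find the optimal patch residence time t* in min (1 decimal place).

16.0 min

Optimal t* satisfies g'(t*) = g(t*)/(T + t*).
g'(t) = 149·4/(t + 4)². Setting 149·4/(t+4)² = 149t/[(t+4)(64+t)] gives 4(64+t) = t(t+4), so t² = 4×64 = 256.
t* = √256 = 16 min.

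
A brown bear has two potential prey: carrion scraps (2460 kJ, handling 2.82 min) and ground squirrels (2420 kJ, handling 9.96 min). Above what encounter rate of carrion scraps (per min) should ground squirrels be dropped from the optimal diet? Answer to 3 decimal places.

The zero-one rule: include ground squirrels iff E₂/h₂ > λE₁/(1+λh₁). Equality gives the switch point.
λE₁h₂ = E₂ + λE₂h₁ ⇒ λ = E₂/(E₁h₂ − E₂h₁) = 2420/(2.45e+04 − 6824) = 0.1369 per min.

0.137 per min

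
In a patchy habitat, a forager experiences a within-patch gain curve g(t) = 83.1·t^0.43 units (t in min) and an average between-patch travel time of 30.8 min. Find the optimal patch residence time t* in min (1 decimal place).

23.2 min

Optimal t* satisfies g'(t*) = g(t*)/(T + t*).
g'(t) = 0.43·83.1·t^-0.57. Setting 0.43·83.1·t^-0.57 = 83.1·t^0.43/(30.8+t) gives 0.43(30.8+t) = t, so 0.57·t = 0.43×30.8.
t* = 0.43×30.8/0.57 = 23.24 min.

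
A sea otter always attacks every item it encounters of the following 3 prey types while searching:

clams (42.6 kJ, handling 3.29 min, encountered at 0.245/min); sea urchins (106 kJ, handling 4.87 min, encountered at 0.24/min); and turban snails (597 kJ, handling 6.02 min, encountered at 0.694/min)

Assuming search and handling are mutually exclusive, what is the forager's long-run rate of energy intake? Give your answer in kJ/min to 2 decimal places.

R = (0.245×42.6 + 0.24×106 + 0.694×597) / (1 + 0.245×3.29 + 0.24×4.87 + 0.694×6.02) = 450.2/7.153 = 62.94 kJ/min.

62.94 kJ/min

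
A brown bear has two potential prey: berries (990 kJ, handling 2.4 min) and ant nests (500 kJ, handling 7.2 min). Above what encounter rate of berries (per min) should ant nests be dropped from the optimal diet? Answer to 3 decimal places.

At the threshold, the rate on berries alone equals the profitability of ant nests: λ·990/(1 + λ·2.4) = 500/7.2 = 69.44.
Rearranging, λ(990 − 69.44×2.4) = 69.44, so λ = 69.44/823.3 = 0.08435 per min.

0.084 per min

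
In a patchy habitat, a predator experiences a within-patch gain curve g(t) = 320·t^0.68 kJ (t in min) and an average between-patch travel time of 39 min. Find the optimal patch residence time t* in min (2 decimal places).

82.88 min

Maximise g(t)/(T+t): set derivative to zero → g'(t)(T+t) = g(t).
g'(t) = 0.68·320·t^-0.32. Setting 0.68·320·t^-0.32 = 320·t^0.68/(39+t) gives 0.68(39+t) = t, so 0.32·t = 0.68×39.
t* = 0.68×39/0.32 = 82.88 min.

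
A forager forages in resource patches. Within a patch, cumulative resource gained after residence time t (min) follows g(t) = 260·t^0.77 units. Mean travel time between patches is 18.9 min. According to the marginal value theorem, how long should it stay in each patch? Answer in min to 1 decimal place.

Optimal t* satisfies g'(t*) = g(t*)/(T + t*).
g'(t) = 0.77·260·t^-0.23. Setting 0.77·260·t^-0.23 = 260·t^0.77/(18.9+t) gives 0.77(18.9+t) = t, so 0.23·t = 0.77×18.9.
t* = 0.77×18.9/0.23 = 63.27 min.

63.3 min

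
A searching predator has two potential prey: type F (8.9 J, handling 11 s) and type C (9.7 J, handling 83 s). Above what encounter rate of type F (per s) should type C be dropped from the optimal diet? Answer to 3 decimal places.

0.015 per s

At the threshold, the rate on type F alone equals the profitability of type C: λ·8.9/(1 + λ·11) = 9.7/83 = 0.1169.
Rearranging, λ(8.9 − 0.1169×11) = 0.1169, so λ = 0.1169/7.614 = 0.01535 per s.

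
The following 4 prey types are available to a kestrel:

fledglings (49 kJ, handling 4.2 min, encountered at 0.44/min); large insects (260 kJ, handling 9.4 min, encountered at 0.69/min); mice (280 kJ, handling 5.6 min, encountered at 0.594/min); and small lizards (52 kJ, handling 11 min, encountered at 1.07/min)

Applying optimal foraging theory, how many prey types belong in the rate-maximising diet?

Rank by E/h (kJ/min): mice 50, large insects 27.7, fledglings 11.7, small lizards 4.73. Include each in turn until the next type's E/h falls below the running intake rate.
Rate on top 1: 38.44. large insects: 27.7 < 38.44 → exclude; stop.
Optimal diet: mice — 1 of 4 types.

1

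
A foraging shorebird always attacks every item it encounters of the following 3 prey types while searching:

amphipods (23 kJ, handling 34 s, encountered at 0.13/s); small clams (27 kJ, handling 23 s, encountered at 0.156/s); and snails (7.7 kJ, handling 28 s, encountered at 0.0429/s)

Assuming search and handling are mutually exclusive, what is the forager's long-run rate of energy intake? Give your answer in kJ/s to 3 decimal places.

R = (0.13×23 + 0.156×27 + 0.0429×7.7) / (1 + 0.13×34 + 0.156×23 + 0.0429×28) = 7.532/10.21 = 0.7378 kJ/s.

0.738 kJ/s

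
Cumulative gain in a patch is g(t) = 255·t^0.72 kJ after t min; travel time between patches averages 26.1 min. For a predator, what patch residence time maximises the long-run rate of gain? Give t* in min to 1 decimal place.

Optimal t* satisfies g'(t*) = g(t*)/(T + t*).
g'(t) = 0.72·255·t^-0.28. Setting 0.72·255·t^-0.28 = 255·t^0.72/(26.1+t) gives 0.72(26.1+t) = t, so 0.28·t = 0.72×26.1.
t* = 0.72×26.1/0.28 = 67.11 min.

67.1 min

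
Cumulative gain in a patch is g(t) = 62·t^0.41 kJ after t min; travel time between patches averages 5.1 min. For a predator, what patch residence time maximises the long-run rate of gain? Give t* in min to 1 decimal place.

3.5 min

By the marginal value theorem, leave when the instantaneous gain rate g'(t) equals the habitat-wide average g(t)/(T + t).
g'(t) = 0.41·62·t^-0.59. Setting 0.41·62·t^-0.59 = 62·t^0.41/(5.1+t) gives 0.41(5.1+t) = t, so 0.59·t = 0.41×5.1.
t* = 0.41×5.1/0.59 = 3.544 min.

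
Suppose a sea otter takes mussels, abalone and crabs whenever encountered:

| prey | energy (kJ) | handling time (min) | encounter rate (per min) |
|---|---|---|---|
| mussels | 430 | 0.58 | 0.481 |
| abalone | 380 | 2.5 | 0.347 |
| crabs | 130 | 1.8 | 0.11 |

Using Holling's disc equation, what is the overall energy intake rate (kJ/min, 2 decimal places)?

150.56 kJ/min

R = (0.481×430 + 0.347×380 + 0.11×130) / (1 + 0.481×0.58 + 0.347×2.5 + 0.11×1.8) = 353/2.344 = 150.6 kJ/min.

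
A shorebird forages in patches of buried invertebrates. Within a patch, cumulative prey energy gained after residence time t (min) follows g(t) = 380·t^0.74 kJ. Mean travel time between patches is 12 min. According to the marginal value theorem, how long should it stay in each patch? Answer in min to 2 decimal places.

34.15 min

Maximise g(t)/(T+t): set derivative to zero → g'(t)(T+t) = g(t).
g'(t) = 0.74·380·t^-0.26. Setting 0.74·380·t^-0.26 = 380·t^0.74/(12+t) gives 0.74(12+t) = t, so 0.26·t = 0.74×12.
t* = 0.74×12/0.26 = 34.15 min.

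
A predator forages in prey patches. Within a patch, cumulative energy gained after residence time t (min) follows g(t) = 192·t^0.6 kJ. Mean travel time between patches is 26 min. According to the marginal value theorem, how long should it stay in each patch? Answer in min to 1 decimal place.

Optimal t* satisfies g'(t*) = g(t*)/(T + t*).
g'(t) = 0.6·192·t^-0.4. Setting 0.6·192·t^-0.4 = 192·t^0.6/(26+t) gives 0.6(26+t) = t, so 0.40·t = 0.6×26.
t* = 0.6×26/0.40 = 39 min.

39.0 min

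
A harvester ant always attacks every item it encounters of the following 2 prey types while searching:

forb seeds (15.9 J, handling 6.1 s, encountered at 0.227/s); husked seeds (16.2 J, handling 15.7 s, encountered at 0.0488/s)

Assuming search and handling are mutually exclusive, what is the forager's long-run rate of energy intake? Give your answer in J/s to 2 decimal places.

R = Σλ_iE_i / (1 + Σλ_ih_i)
Numerator: 0.227×15.9 + 0.0488×16.2 = 4.4
Denominator: 1 + 0.227×6.1 + 0.0488×15.7 = 3.151
R = 4.4/3.151 = 1.396 J/s

1.40 J/s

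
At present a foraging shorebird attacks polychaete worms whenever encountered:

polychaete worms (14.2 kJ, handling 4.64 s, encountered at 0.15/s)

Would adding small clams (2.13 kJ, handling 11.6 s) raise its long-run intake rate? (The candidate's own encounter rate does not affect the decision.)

No

On polychaete worms alone, R = ΣλE/(1+Σλh) = 2.13/1.696 = 1.256 kJ/s.
small clams: E/h = 2.13/11.6 = 0.1836 kJ/s.
Since 0.1836 < R, time spent handling small clams is better spent searching.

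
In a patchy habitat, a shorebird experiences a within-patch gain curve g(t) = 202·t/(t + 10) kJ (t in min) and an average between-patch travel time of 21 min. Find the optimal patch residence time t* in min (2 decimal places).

14.49 min

By the marginal value theorem, leave when the instantaneous gain rate g'(t) equals the habitat-wide average g(t)/(T + t).
g'(t) = 202·10/(t + 10)². Setting 202·10/(t+10)² = 202t/[(t+10)(21+t)] gives 10(21+t) = t(t+10), so t² = 10×21 = 210.
t* = √210 = 14.49 min.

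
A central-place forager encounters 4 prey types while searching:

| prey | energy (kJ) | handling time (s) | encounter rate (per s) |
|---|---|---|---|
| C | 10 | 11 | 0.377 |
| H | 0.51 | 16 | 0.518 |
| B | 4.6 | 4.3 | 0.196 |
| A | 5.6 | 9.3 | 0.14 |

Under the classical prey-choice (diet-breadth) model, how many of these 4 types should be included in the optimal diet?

E/h in descending order: B 1.07, C 0.909, A 0.602, H 0.0319 kJ/s. The optimal diet is the largest prefix of this list for which every included type satisfies E_i/h_i > R on the types above it.
Rate on top 1: 0.4893. C: 0.909 > 0.4893 → include.
Rate on top 2: 0.7799. A: 0.602 < 0.7799 → exclude; stop.
Optimal diet: B, C — 2 of 4 types.

2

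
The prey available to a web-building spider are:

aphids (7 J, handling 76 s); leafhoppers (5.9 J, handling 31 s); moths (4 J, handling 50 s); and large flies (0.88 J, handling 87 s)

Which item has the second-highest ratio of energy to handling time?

Profitability E/h (J/s): aphids = 7/76 = 0.0921, leafhoppers = 5.9/31 = 0.19, moths = 4/50 = 0.08, large flies = 0.88/87 = 0.0101.
Ranked: leafhoppers > aphids > moths > large flies.

aphids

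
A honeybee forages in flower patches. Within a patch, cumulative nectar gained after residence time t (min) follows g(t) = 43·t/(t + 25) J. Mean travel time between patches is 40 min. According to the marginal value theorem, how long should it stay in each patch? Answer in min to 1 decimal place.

31.6 min

Optimal t* satisfies g'(t*) = g(t*)/(T + t*).
g'(t) = 43·25/(t + 25)². Setting 43·25/(t+25)² = 43t/[(t+25)(40+t)] gives 25(40+t) = t(t+25), so t² = 25×40 = 1000.
t* = √1000 = 31.62 min.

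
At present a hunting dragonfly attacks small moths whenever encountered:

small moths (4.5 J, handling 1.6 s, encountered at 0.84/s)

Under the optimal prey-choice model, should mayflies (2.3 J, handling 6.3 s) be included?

No

On small moths alone, R = ΣλE/(1+Σλh) = 3.78/2.344 = 1.613 J/s.
mayflies: E/h = 2.3/6.3 = 0.3651 J/s.
0.3651 < 1.613, so adding mayflies would lower the average — exclude it.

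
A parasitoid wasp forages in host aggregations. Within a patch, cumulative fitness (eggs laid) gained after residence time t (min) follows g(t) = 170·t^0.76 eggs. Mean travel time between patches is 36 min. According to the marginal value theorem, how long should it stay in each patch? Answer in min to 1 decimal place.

114.0 min

Maximise g(t)/(T+t): set derivative to zero → g'(t)(T+t) = g(t).
g'(t) = 0.76·170·t^-0.24. Setting 0.76·170·t^-0.24 = 170·t^0.76/(36+t) gives 0.76(36+t) = t, so 0.24·t = 0.76×36.
t* = 0.76×36/0.24 = 114 min.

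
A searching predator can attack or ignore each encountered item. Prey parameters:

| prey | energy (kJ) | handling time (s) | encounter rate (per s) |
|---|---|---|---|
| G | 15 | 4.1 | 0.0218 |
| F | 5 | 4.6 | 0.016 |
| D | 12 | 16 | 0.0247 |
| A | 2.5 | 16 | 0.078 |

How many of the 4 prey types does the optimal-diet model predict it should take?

3

Profitabilities (E/h, kJ/s): G 3.66, F 1.09, D 0.75, A 0.156. Add prey in this order while the next type's profitability exceeds the intake rate on those already taken.
Rate on top 1: 0.3002. F: 1.09 > 0.3002 → include.
Rate on top 2: 0.35. D: 0.75 > 0.35 → include.
Rate on top 3: 0.4514. A: 0.156 < 0.4514 → exclude; stop.
Optimal diet: G, F, D — 3 of 4 types.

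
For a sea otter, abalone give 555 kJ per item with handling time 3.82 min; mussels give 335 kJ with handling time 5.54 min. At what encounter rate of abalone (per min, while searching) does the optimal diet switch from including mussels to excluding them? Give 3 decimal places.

0.187 per min

Drop mussels once their profitability E₂/h₂ falls below the rate achievable on abalone alone: E₂/h₂ = λE₁/(1 + λh₁).
Solve for λ: λE₁h₂ = E₂(1 + λh₁) → λ(E₁h₂ − E₂h₁) = E₂ → λ = E₂/(E₁h₂ − E₂h₁).
λ = 335/(555×5.54 − 335×3.82) = 335/1795 = 0.1866 per min.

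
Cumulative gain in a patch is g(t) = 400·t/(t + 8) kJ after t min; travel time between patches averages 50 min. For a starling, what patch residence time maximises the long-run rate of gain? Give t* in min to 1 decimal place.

20.0 min

Optimal t* satisfies g'(t*) = g(t*)/(T + t*).
g'(t) = 400·8/(t + 8)². Setting 400·8/(t+8)² = 400t/[(t+8)(50+t)] gives 8(50+t) = t(t+8), so t² = 8×50 = 400.
t* = √400 = 20 min.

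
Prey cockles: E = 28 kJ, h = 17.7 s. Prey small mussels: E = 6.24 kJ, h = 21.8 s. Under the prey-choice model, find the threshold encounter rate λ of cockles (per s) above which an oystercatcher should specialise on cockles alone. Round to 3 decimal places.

At the threshold, the rate on cockles alone equals the profitability of small mussels: λ·28/(1 + λ·17.7) = 6.24/21.8 = 0.2862.
Rearranging, λ(28 − 0.2862×17.7) = 0.2862, so λ = 0.2862/22.93 = 0.01248 per s.

0.012 per s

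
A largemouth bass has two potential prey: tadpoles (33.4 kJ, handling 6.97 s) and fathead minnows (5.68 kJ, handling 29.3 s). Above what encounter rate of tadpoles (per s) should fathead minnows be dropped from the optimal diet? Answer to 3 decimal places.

0.006 per s

At the threshold, the rate on tadpoles alone equals the profitability of fathead minnows: λ·33.4/(1 + λ·6.97) = 5.68/29.3 = 0.1939.
Rearranging, λ(33.4 − 0.1939×6.97) = 0.1939, so λ = 0.1939/32.05 = 0.006049 per s.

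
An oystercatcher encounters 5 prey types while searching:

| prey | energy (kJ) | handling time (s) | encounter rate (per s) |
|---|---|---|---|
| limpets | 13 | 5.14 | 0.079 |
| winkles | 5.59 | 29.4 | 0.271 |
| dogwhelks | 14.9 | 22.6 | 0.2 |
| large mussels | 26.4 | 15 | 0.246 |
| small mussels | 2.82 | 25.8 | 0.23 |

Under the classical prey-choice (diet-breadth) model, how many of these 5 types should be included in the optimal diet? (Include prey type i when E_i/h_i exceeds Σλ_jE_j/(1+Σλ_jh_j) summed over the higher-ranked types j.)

2

E/h in descending order: limpets 2.53, large mussels 1.76, dogwhelks 0.659, winkles 0.19, small mussels 0.109 kJ/s. The optimal diet is the largest prefix of this list for which every included type satisfies E_i/h_i > R on the types above it.
Rate on top 1: 0.7304. large mussels: 1.76 > 0.7304 → include.
Rate on top 2: 1.476. dogwhelks: 0.659 < 1.476 → exclude; stop.
Optimal diet: limpets, large mussels — 2 of 5 types.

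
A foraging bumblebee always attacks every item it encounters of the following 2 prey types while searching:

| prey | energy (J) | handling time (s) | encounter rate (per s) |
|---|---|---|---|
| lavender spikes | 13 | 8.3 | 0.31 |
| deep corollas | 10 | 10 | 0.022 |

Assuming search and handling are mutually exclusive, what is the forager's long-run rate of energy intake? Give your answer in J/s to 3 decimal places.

1.120 J/s

R = Σλ_iE_i / (1 + Σλ_ih_i)
Numerator: 0.31×13 + 0.022×10 = 4.25
Denominator: 1 + 0.31×8.3 + 0.022×10 = 3.793
R = 4.25/3.793 = 1.12 J/s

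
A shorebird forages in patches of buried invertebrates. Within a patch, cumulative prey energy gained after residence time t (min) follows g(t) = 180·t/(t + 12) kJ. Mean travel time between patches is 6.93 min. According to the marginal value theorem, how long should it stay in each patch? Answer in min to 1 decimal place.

9.1 min

Optimal t* satisfies g'(t*) = g(t*)/(T + t*).
g'(t) = 180·12/(t + 12)². Setting 180·12/(t+12)² = 180t/[(t+12)(6.93+t)] gives 12(6.93+t) = t(t+12), so t² = 12×6.93 = 83.16.
t* = √83.16 = 9.119 min.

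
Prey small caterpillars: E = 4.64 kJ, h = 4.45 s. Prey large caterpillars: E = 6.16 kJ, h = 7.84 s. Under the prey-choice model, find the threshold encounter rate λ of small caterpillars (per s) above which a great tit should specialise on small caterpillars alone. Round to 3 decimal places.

0.687 per s

The zero-one rule: include large caterpillars iff E₂/h₂ > λE₁/(1+λh₁). Equality gives the switch point.
λE₁h₂ = E₂ + λE₂h₁ ⇒ λ = E₂/(E₁h₂ − E₂h₁) = 6.16/(36.38 − 27.41) = 0.6871 per s.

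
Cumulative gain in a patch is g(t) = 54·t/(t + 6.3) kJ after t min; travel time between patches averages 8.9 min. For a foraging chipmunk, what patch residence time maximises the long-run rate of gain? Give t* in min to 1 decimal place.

Optimal t* satisfies g'(t*) = g(t*)/(T + t*).
g'(t) = 54·6.3/(t + 6.3)². Setting 54·6.3/(t+6.3)² = 54t/[(t+6.3)(8.9+t)] gives 6.3(8.9+t) = t(t+6.3), so t² = 6.3×8.9 = 56.07.
t* = √56.07 = 7.488 min.

7.5 min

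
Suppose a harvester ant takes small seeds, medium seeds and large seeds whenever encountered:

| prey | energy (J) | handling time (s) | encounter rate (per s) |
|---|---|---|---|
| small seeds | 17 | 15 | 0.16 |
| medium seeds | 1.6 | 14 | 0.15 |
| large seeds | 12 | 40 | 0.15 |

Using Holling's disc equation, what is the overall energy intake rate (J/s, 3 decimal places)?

Energy encountered per unit search time: 0.16×17 + 0.15×1.6 + 0.15×12 = 4.76 J/s.
Handling time per unit search time: 0.16×15 + 0.15×14 + 0.15×40 = 10.5.
Rate = 4.76/(1 + 10.5) = 0.4139 J/s.

0.414 J/s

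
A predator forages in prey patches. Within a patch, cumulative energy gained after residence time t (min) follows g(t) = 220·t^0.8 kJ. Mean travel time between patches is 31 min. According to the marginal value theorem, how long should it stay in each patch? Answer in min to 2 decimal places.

124.00 min

Optimal t* satisfies g'(t*) = g(t*)/(T + t*).
g'(t) = 0.8·220·t^-0.2. Setting 0.8·220·t^-0.2 = 220·t^0.8/(31+t) gives 0.8(31+t) = t, so 0.20·t = 0.8×31.
t* = 0.8×31/0.20 = 124 min.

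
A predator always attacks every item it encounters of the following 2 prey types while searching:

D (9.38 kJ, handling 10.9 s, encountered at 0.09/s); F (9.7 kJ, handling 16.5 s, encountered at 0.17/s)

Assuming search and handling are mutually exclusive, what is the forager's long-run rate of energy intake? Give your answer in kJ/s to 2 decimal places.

0.52 kJ/s

R = Σλ_iE_i / (1 + Σλ_ih_i)
Numerator: 0.09×9.38 + 0.17×9.7 = 2.493
Denominator: 1 + 0.09×10.9 + 0.17×16.5 = 4.786
R = 2.493/4.786 = 0.5209 kJ/s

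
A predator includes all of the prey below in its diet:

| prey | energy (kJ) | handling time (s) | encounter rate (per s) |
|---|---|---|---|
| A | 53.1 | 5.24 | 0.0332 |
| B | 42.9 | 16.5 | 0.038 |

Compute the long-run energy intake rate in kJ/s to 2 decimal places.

1.88 kJ/s

R = Σλ_iE_i / (1 + Σλ_ih_i)
Numerator: 0.0332×53.1 + 0.038×42.9 = 3.393
Denominator: 1 + 0.0332×5.24 + 0.038×16.5 = 1.801
R = 3.393/1.801 = 1.884 kJ/s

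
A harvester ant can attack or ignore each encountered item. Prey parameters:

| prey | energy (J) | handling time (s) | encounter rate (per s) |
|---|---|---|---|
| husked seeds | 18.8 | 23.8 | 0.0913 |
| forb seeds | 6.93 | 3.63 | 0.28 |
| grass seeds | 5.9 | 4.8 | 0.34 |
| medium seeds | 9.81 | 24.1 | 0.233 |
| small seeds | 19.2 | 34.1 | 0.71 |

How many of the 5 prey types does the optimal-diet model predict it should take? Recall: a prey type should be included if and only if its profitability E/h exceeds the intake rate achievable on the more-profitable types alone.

Profitabilities (E/h, J/s): forb seeds 1.91, grass seeds 1.23, husked seeds 0.79, small seeds 0.563, medium seeds 0.407. Add prey in this order while the next type's profitability exceeds the intake rate on those already taken.
Rate on top 1: 0.9623. grass seeds: 1.23 > 0.9623 → include.
Rate on top 2: 1.082. husked seeds: 0.79 < 1.082 → exclude; stop.
Optimal diet: forb seeds, grass seeds — 2 of 5 types.

2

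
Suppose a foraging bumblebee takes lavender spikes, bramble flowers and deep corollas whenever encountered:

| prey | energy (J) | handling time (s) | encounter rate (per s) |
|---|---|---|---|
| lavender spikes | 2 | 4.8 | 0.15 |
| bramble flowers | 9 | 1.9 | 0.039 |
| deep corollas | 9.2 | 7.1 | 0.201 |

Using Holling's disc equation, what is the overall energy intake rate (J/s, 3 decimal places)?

R = (0.15×2 + 0.039×9 + 0.201×9.2) / (1 + 0.15×4.8 + 0.039×1.9 + 0.201×7.1) = 2.5/3.221 = 0.7762 J/s.

0.776 J/s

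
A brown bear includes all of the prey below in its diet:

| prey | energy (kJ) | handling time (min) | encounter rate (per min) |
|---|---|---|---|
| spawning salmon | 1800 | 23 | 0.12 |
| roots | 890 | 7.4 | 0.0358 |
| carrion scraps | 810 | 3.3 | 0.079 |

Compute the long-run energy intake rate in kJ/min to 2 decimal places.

R = (0.12×1800 + 0.0358×890 + 0.079×810) / (1 + 0.12×23 + 0.0358×7.4 + 0.079×3.3) = 311.9/4.286 = 72.77 kJ/min.

72.77 kJ/min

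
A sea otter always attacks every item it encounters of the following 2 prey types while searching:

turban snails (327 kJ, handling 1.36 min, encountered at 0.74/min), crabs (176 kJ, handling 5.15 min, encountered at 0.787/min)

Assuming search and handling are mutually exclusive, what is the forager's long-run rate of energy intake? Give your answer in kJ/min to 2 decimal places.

62.79 kJ/min

Energy encountered per unit search time: 0.74×327 + 0.787×176 = 380.5 kJ/min.
Handling time per unit search time: 0.74×1.36 + 0.787×5.15 = 5.059.
Rate = 380.5/(1 + 5.059) = 62.79 kJ/min.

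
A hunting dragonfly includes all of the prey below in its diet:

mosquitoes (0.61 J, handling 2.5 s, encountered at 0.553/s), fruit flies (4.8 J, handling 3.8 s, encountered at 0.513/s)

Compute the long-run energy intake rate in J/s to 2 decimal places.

0.65 J/s

R = (0.553×0.61 + 0.513×4.8) / (1 + 0.553×2.5 + 0.513×3.8) = 2.8/4.332 = 0.6463 J/s.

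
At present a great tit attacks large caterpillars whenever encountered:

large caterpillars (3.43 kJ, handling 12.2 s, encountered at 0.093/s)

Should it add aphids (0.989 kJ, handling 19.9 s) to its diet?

No

On large caterpillars alone, R = ΣλE/(1+Σλh) = 0.319/2.135 = 0.1494 kJ/s.
aphids: E/h = 0.989/19.9 = 0.0497 kJ/s.
Since 0.0497 < R, time spent handling aphids is better spent searching.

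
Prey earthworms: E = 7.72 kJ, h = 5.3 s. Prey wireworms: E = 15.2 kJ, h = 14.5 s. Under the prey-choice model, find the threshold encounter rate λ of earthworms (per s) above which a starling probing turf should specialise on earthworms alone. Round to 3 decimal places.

0.484 per s

At the threshold, the rate on earthworms alone equals the profitability of wireworms: λ·7.72/(1 + λ·5.3) = 15.2/14.5 = 1.048.
Rearranging, λ(7.72 − 1.048×5.3) = 1.048, so λ = 1.048/2.164 = 0.4844 per s.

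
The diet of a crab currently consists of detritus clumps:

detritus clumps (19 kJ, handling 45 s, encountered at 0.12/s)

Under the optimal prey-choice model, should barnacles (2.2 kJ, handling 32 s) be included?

No

Current rate: (0.12×19)/(1 + 0.12×45) = 0.3563 kJ/s.
Profitability of barnacles: 2.2/32 = 0.06875 kJ/s.
0.06875 < 0.3563, so adding barnacles would lower the average — exclude it.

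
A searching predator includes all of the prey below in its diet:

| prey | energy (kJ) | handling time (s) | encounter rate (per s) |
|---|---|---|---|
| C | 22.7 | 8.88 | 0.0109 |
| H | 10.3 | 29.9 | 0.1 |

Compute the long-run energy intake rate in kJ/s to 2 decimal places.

R = (0.0109×22.7 + 0.1×10.3) / (1 + 0.0109×8.88 + 0.1×29.9) = 1.277/4.087 = 0.3126 kJ/s.

0.31 kJ/s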